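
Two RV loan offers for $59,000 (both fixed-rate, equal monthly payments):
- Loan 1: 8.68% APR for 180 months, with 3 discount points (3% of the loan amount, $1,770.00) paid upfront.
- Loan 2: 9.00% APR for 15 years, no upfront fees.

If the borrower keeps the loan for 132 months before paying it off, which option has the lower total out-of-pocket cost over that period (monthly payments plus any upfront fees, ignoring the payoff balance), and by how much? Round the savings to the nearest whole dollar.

Loan 2 by $294

Loan 1: at 8.68% the monthly rate is 0.0072333, so the payment is 59,000 × 0.0072333 / (1 − 1.0072333^−180) = $587.24.
Loan 2: monthly rate = 9%/12 = 0.0075000; payment = 59,000 × 0.0075000 / (1 − (1+0.0075000)^−180) = $598.42.
Over 132 months: Loan 1 costs 132 × $587.24 + $1,770.00 = $79,285.68; Loan 2 costs 132 × $598.42 = $78,991.44.
Loan 2 is cheaper by $79,285.68 − $78,991.44 = $294.24.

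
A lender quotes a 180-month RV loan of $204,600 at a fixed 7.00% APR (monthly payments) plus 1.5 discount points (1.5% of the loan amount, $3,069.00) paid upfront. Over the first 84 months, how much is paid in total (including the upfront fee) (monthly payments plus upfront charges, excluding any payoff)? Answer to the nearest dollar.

$157,545

Monthly rate = 7%/12 = 0.0058333; payment = 204,600 × 0.0058333 / (1 − (1+0.0058333)^−180) = $1,839.00.
Total outlay = 84 × $1,839.00 + $3,069.00 = $157,545.00.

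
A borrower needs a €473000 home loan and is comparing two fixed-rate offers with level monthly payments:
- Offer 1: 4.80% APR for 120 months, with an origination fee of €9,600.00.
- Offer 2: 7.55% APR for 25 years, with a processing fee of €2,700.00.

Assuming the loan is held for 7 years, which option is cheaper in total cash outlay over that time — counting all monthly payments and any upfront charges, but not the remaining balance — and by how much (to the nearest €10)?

Offer 1: at 4.80% the monthly rate is 0.0040000, so the payment is 473,000 × 0.0040000 / (1 − 1.0040000^−120) = €4,970.79.
Offer 2: monthly rate = 7.55%/12 = 0.0062917; payment = 473,000 × 0.0062917 / (1 − (1+0.0062917)^−300) = €3,510.83.
Over 84 months: Offer 1 costs 84 × €4,970.79 + €9,600.00 = €427,146.36; Offer 2 costs 84 × €3,510.83 + €2,700.00 = €297,609.72.
Offer 2 is cheaper by €427,146.36 − €297,609.72 = €129,536.64.

Offer 2 by €129,540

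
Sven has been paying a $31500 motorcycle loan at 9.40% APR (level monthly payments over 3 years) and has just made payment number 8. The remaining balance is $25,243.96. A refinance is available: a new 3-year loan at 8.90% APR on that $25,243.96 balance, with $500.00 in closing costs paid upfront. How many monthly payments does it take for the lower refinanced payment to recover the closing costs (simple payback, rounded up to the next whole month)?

Current payment = 31,500 × 9.4%/12 / (1 − (1+0.0078333)^−36) = $1,007.57.
Refinanced payment = 25,243.96 × 0.0074167 / (1 − (1+0.0074167)^−36) = $801.58.
Monthly savings = $1,007.57 − $801.58 = $205.99.
Break-even = $500.00 / $205.99 = 2.43 → 3 months.

3 months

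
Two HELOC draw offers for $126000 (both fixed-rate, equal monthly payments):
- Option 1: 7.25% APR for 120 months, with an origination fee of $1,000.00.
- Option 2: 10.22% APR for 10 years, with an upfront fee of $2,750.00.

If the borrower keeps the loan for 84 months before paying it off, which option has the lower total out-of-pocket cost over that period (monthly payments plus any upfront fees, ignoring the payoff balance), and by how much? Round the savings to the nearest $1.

Option 1 by $18,654

Option 1: at 7.25% the monthly rate is 0.0060417, so the payment is 126,000 × 0.0060417 / (1 − 1.0060417^−120) = $1,479.25.
Option 2: monthly rate = 10.22%/12 = 0.0085167; payment = 126,000 × 0.0085167 / (1 − (1+0.0085167)^−120) = $1,680.49.
Over 84 months: Option 1 costs 84 × $1,479.25 + $1,000.00 = $125,257.00; Option 2 costs 84 × $1,680.49 + $2,750.00 = $143,911.16.
Option 1 is cheaper by $143,911.16 − $125,257.00 = $18,654.16.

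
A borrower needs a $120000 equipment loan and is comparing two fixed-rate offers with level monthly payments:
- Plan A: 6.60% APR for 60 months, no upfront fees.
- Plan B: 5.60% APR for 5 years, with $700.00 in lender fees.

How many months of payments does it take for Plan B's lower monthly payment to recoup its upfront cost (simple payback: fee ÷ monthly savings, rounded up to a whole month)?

Plan A: at 6.60% the monthly rate is 0.0055000, so the payment is 120,000 × 0.0055000 / (1 − 1.0055000^−60) = $2,353.56.
Plan B: monthly rate = 5.6%/12 = 0.0046667; payment = 120,000 × 0.0046667 / (1 − (1+0.0046667)^−60) = $2,297.68.
Monthly savings = $2,353.56 − $2,297.68 = $55.88.
Break-even = $700.00 / $55.88 = 12.53 → 13 months.

13 months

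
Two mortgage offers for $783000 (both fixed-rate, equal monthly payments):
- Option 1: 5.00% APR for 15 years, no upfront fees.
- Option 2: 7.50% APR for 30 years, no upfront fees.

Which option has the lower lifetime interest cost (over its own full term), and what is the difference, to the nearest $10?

Option 1: at 5.00% the monthly rate is 0.0041667, so the payment is 783,000 × 0.0041667 / (1 − 1.0041667^−180) = $6,191.91.
Total interest on Option 1 = 180 × $6,191.91 − $783,000 = $331,543.80.
Option 2: at 7.50% the monthly rate is 0.0062500, so the payment is 783,000 × 0.0062500 / (1 − 1.0062500^−360) = $5,474.85.
Total interest on Option 2 = 360 × $5,474.85 − $783,000 = $1,187,946.00.
Option 1 is lower by $856,402.20.

Option 1 by $856,400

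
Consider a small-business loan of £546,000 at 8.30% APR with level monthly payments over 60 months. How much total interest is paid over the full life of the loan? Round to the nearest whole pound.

£122,968

At 8.30% the monthly rate is 0.0069167, so the payment is 546,000 × 0.0069167 / (1 − 1.0069167^−60) = £11,149.47.
Total paid = 60 × £11,149.47 = £668,968.20; interest = £668,968.20 − £546,000 = £122,968.20.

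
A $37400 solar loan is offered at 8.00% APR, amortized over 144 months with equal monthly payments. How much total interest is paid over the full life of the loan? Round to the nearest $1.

$20,897

At 8.00% the monthly rate is 0.0066667, so the payment is 37,400 × 0.0066667 / (1 − 1.0066667^−144) = $404.84.
Total paid = 144 × $404.84 = $58,296.96; interest = $58,296.96 − $37,400 = $20,896.96.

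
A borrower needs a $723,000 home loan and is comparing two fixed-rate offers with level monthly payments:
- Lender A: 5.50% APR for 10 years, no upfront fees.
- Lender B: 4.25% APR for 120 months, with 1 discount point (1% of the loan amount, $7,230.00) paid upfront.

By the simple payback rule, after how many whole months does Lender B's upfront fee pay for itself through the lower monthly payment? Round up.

17 months

Lender A: at 5.50% the monthly rate is 0.0045833, so the payment is 723,000 × 0.0045833 / (1 − 1.0045833^−120) = $7,846.45.
Lender B: monthly rate = 4.25%/12 = 0.0035417; payment = 723,000 × 0.0035417 / (1 − (1+0.0035417)^−120) = $7,406.23.
Monthly savings = $7,846.45 − $7,406.23 = $440.22.
Break-even = $7,230.00 / $440.22 = 16.42 → 17 months.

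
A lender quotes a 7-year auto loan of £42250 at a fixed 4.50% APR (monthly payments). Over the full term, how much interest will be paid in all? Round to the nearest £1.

Monthly rate = 4.5%/12 = 0.0037500; payment = 42,250 × 0.0037500 / (1 − (1+0.0037500)^−84) = £587.28.
Total paid = 84 × £587.28 = £49,331.52; interest = £49,331.52 − £42,250 = £7,081.52.

£7,082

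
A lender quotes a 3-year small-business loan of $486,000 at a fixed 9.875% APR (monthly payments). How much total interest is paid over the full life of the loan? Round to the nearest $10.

Monthly rate = 9.875%/12 = 0.0082292; payment = 486,000 × 0.0082292 / (1 − (1+0.0082292)^−36) = $15,653.35.
Total paid = 36 × $15,653.35 = $563,520.60; interest = $563,520.60 − $486,000 = $77,520.60.

$77,520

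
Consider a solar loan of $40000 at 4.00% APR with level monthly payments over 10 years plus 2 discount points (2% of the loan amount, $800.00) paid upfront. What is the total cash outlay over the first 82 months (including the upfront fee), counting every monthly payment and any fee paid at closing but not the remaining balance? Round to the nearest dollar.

$34,008

At 4.00% the monthly rate is 0.0033333, so the payment is 40,000 × 0.0033333 / (1 − 1.0033333^−120) = $404.98.
Total outlay = 82 × $404.98 + $800.00 = $34,008.36.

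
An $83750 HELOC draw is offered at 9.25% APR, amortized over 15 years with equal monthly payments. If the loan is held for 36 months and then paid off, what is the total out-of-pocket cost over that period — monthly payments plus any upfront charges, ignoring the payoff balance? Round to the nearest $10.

At 9.25% the monthly rate is 0.0077083, so the payment is 83,750 × 0.0077083 / (1 − 1.0077083^−180) = $861.95.
Total outlay = 36 × $861.95 = $31,030.20.

$31,030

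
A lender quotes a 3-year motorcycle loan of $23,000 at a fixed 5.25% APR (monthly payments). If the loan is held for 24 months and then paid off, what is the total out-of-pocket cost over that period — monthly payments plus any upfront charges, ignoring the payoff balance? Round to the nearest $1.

$16,606

At 5.25% the monthly rate is 0.0043750, so the payment is 23,000 × 0.0043750 / (1 − 1.0043750^−36) = $691.92.
Total outlay = 24 × $691.92 = $16,606.08.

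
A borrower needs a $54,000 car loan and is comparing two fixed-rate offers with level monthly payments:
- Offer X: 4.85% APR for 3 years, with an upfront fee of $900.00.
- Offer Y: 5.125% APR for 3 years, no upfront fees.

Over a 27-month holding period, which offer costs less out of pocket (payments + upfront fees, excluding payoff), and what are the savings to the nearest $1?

Offer Y by $720

Offer X: monthly rate = 4.85%/12 = 0.0040417; payment = 54,000 × 0.0040417 / (1 − (1+0.0040417)^−36) = $1,614.79.
Offer Y: at 5.125% the monthly rate is 0.0042708, so the payment is 54,000 × 0.0042708 / (1 − 1.0042708^−36) = $1,621.46.
Over 27 months: Offer X costs 27 × $1,614.79 + $900.00 = $44,499.33; Offer Y costs 27 × $1,621.46 = $43,779.42.
Offer Y is cheaper by $44,499.33 − $43,779.42 = $719.91.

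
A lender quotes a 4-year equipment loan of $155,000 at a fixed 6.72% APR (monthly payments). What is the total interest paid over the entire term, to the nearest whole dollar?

$22,195

At 6.72% the monthly rate is 0.0056000, so the payment is 155,000 × 0.0056000 / (1 − 1.0056000^−48) = $3,691.57.
Total paid = 48 × $3,691.57 = $177,195.36; interest = $177,195.36 − $155,000 = $22,195.36.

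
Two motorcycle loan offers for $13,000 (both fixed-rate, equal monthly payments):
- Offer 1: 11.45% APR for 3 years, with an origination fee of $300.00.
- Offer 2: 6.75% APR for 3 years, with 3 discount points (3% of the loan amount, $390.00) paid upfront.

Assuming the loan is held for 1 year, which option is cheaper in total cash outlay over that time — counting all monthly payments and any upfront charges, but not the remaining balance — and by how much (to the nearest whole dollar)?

Offer 2 by $252

Offer 1: at 11.45% the monthly rate is 0.0095417, so the payment is 13,000 × 0.0095417 / (1 − 1.0095417^−36) = $428.38.
Offer 2: at 6.75% the monthly rate is 0.0056250, so the payment is 13,000 × 0.0056250 / (1 − 1.0056250^−36) = $399.92.
Over 12 months: Offer 1 costs 12 × $428.38 + $300.00 = $5,440.56; Offer 2 costs 12 × $399.92 + $390.00 = $5,189.04.
Offer 2 is cheaper by $5,440.56 − $5,189.04 = $251.52.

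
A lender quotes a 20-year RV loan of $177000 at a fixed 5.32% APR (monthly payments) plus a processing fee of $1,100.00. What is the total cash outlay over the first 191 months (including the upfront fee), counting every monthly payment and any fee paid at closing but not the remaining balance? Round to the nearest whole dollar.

$230,231

Monthly rate = 5.32%/12 = 0.0044333; payment = 177,000 × 0.0044333 / (1 − (1+0.0044333)^−240) = $1,199.64.
Total outlay = 191 × $1,199.64 + $1,100.00 = $230,231.24.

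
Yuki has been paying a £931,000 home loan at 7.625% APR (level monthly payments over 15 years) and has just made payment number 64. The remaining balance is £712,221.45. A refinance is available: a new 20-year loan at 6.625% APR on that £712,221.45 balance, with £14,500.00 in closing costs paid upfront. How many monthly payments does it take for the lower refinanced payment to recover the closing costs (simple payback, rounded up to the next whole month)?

5 months

Current payment = 931,000 × 7.625%/12 / (1 − (1+0.0063542)^−180) = £8,696.75.
Refinanced payment = 712,221.45 × 0.0055208 / (1 − (1+0.0055208)^−240) = £5,362.67.
Monthly savings = £8,696.75 − £5,362.67 = £3,334.08.
Break-even = £14,500.00 / £3,334.08 = 4.35 → 5 months.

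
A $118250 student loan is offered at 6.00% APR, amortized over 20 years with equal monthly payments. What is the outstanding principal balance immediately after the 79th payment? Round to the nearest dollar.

With monthly rate i = 6%/12 = 0.0050000, the balance after k of n payments is P · [(1+i)^n − (1+i)^k] / [(1+i)^n − 1].
(1+0.0050000)^240 = 3.31020448 and (1+0.0050000)^79 = 1.48292395, so the balance is 118,250 × (3.31020448 − 1.48292395) / (3.31020448 − 1) = $93,531.08.

$93,531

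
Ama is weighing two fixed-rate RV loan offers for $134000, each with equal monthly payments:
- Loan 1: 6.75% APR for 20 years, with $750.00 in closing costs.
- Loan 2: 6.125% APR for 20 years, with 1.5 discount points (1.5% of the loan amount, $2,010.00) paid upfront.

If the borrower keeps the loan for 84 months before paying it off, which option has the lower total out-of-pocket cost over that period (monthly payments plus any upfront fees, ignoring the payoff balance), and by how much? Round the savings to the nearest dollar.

Loan 1: at 6.75% the monthly rate is 0.0056250, so the payment is 134,000 × 0.0056250 / (1 − 1.0056250^−240) = $1,018.89.
Loan 2: monthly rate = 6.125%/12 = 0.0051042; payment = 134,000 × 0.0051042 / (1 − (1+0.0051042)^−240) = $969.71.
Over 84 months: Loan 1 costs 84 × $1,018.89 + $750.00 = $86,336.76; Loan 2 costs 84 × $969.71 + $2,010.00 = $83,465.64.
Loan 2 is cheaper by $86,336.76 − $83,465.64 = $2,871.12.

Loan 2 by $2,871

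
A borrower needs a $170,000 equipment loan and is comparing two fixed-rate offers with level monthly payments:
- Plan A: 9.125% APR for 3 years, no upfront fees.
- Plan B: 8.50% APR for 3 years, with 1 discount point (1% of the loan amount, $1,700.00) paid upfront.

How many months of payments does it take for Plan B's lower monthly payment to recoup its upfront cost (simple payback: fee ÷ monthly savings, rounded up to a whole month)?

Plan A: monthly rate = 9.125%/12 = 0.0076042; payment = 170,000 × 0.0076042 / (1 − (1+0.0076042)^−36) = $5,415.85.
Plan B: monthly rate = 8.5%/12 = 0.0070833; payment = 170,000 × 0.0070833 / (1 − (1+0.0070833)^−36) = $5,366.48.
Monthly savings = $5,415.85 − $5,366.48 = $49.37.
Break-even = $1,700.00 / $49.37 = 34.43 → 35 months.

35 months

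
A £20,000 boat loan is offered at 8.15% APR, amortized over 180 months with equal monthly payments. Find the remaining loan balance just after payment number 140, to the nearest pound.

With monthly rate i = 8.15%/12 = 0.0067917, the balance after k of n payments is P · [(1+i)^n − (1+i)^k] / [(1+i)^n − 1].
(1+0.0067917)^180 = 3.38166197 and (1+0.0067917)^140 = 2.57956043, so the balance is 20,000 × (3.38166197 − 2.57956043) / (3.38166197 − 1) = £6,735.65.

£6,736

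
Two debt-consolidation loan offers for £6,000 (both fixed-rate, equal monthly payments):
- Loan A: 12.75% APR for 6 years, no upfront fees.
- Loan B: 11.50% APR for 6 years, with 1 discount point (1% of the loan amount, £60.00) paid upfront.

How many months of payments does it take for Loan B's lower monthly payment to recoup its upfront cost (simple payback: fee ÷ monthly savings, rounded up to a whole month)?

16 months

Loan A: monthly rate = 12.75%/12 = 0.0106250; payment = 6,000 × 0.0106250 / (1 − (1+0.0106250)^−72) = £119.65.
Loan B: at 11.50% the monthly rate is 0.0095833, so the payment is 6,000 × 0.0095833 / (1 − 1.0095833^−72) = £115.75.
Monthly savings = £119.65 − £115.75 = £3.90.
Break-even = £60.00 / £3.90 = 15.38 → 16 months.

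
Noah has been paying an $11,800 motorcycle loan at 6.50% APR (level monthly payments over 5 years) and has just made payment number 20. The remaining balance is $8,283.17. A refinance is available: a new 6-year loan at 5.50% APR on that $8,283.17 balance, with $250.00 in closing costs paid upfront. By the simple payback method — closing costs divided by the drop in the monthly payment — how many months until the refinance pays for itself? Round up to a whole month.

3 months

Current payment = 11,800 × 6.5%/12 / (1 − (1+0.0054167)^−60) = $230.88.
Refinanced payment = 8,283.17 × 0.0045833 / (1 − (1+0.0045833)^−72) = $135.33.
Monthly savings = $230.88 − $135.33 = $95.55.
Break-even = $250.00 / $95.55 = 2.62 → 3 months.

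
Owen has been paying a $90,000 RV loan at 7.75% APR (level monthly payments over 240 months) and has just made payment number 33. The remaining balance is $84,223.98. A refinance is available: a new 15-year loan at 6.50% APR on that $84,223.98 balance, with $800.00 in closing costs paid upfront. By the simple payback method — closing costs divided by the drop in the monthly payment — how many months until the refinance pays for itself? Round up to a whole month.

155 months

Current payment = 90,000 × 7.75%/12 / (1 − (1+0.0064583)^−240) = $738.85.
Refinanced payment = 84,223.98 × 0.0054167 / (1 − (1+0.0054167)^−180) = $733.68.
Monthly savings = $738.85 − $733.68 = $5.17.
Break-even = $800.00 / $5.17 = 154.74 → 155 months.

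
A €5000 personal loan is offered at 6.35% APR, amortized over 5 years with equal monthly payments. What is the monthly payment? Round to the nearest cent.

€97.48

Monthly rate = 6.35%/12 = 0.0052917; payment = 5,000 × 0.0052917 / (1 − (1+0.0052917)^−60) = €97.48.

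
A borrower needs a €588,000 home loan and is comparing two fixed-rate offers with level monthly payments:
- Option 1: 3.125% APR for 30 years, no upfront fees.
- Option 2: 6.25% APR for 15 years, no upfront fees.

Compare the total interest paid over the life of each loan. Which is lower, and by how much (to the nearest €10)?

Option 1: at 3.125% the monthly rate is 0.0026042, so the payment is 588,000 × 0.0026042 / (1 − 1.0026042^−360) = €2,518.85.
Total interest on Option 1 = 360 × €2,518.85 − €588,000 = €318,786.00.
Option 2: at 6.25% the monthly rate is 0.0052083, so the payment is 588,000 × 0.0052083 / (1 − 1.0052083^−180) = €5,041.65.
Total interest on Option 2 = 180 × €5,041.65 − €588,000 = €319,497.00.
Option 1 is lower by €711.00.

Option 1 by €710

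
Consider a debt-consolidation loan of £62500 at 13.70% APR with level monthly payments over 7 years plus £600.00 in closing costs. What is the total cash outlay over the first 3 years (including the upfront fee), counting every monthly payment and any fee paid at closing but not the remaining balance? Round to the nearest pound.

Monthly rate = 13.7%/12 = 0.0114167; payment = 62,500 × 0.0114167 / (1 − (1+0.0114167)^−84) = £1,160.92.
Total outlay = 36 × £1,160.92 + £600.00 = £42,393.12.

£42,393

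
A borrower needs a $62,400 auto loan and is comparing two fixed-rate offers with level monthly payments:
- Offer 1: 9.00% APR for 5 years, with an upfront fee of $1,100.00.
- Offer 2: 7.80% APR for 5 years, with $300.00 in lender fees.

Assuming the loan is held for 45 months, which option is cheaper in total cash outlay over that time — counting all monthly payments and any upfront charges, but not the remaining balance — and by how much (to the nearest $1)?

Offer 2 by $2,422

Offer 1: monthly rate = 9%/12 = 0.0075000; payment = 62,400 × 0.0075000 / (1 − (1+0.0075000)^−60) = $1,295.32.
Offer 2: monthly rate = 7.8%/12 = 0.0065000; payment = 62,400 × 0.0065000 / (1 − (1+0.0065000)^−60) = $1,259.28.
Over 45 months: Offer 1 costs 45 × $1,295.32 + $1,100.00 = $59,389.40; Offer 2 costs 45 × $1,259.28 + $300.00 = $56,967.60.
Offer 2 is cheaper by $59,389.40 − $56,967.60 = $2,421.80.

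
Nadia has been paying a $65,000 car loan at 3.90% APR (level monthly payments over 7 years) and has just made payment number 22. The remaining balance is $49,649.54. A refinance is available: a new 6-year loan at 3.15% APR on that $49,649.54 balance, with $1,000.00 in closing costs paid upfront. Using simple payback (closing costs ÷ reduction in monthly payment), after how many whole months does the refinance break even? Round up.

8 months

Current payment = 65,000 × 3.9%/12 / (1 − (1+0.0032500)^−84) = $885.48.
Refinanced payment = 49,649.54 × 0.0026250 / (1 − (1+0.0026250)^−72) = $757.70.
Monthly savings = $885.48 − $757.70 = $127.78.
Break-even = $1,000.00 / $127.78 = 7.83 → 8 months.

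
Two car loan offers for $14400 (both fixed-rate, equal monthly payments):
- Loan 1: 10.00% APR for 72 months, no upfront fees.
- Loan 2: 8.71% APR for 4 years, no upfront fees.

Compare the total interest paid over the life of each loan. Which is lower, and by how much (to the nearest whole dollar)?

Loan 2 by $2,102

Loan 1: at 10.00% the monthly rate is 0.0083333, so the payment is 14,400 × 0.0083333 / (1 − 1.0083333^−72) = $266.77.
Total interest on Loan 1 = 72 × $266.77 − $14,400 = $4,807.44.
Loan 2: at 8.71% the monthly rate is 0.0072583, so the payment is 14,400 × 0.0072583 / (1 − 1.0072583^−48) = $356.36.
Total interest on Loan 2 = 48 × $356.36 − $14,400 = $2,705.28.
Loan 2 is lower by $2,102.16.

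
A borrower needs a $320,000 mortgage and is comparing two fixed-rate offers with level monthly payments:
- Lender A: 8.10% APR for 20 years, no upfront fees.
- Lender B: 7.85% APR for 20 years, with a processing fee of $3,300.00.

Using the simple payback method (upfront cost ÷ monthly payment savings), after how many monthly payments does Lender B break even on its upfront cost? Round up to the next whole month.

Lender A: at 8.10% the monthly rate is 0.0067500, so the payment is 320,000 × 0.0067500 / (1 − 1.0067500^−240) = $2,696.56.
Lender B: monthly rate = 7.85%/12 = 0.0065417; payment = 320,000 × 0.0065417 / (1 − (1+0.0065417)^−240) = $2,646.81.
Monthly savings = $2,696.56 − $2,646.81 = $49.75.
Break-even = $3,300.00 / $49.75 = 66.33 → 67 months.

67 months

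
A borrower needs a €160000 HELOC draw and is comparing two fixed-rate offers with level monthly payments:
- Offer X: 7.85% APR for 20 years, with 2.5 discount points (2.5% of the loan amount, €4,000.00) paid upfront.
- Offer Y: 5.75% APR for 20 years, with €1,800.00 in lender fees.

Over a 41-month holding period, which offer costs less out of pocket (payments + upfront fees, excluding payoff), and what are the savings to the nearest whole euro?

Offer X: at 7.85% the monthly rate is 0.0065417, so the payment is 160,000 × 0.0065417 / (1 − 1.0065417^−240) = €1,323.41.
Offer Y: monthly rate = 5.75%/12 = 0.0047917; payment = 160,000 × 0.0047917 / (1 − (1+0.0047917)^−240) = €1,123.33.
Over 41 months: Offer X costs 41 × €1,323.41 + €4,000.00 = €58,259.81; Offer Y costs 41 × €1,123.33 + €1,800.00 = €47,856.53.
Offer Y is cheaper by €58,259.81 − €47,856.53 = €10,403.28.

Offer Y by €10,403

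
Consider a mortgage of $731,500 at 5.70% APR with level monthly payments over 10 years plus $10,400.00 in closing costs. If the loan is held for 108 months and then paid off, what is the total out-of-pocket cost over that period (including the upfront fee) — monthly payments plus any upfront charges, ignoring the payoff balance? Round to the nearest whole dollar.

$875,630

Monthly rate = 5.7%/12 = 0.0047500; payment = 731,500 × 0.0047500 / (1 − (1+0.0047500)^−120) = $8,011.39.
Total outlay = 108 × $8,011.39 + $10,400.00 = $875,630.12.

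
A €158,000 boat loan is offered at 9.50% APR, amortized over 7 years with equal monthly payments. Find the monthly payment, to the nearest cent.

Monthly rate = 9.5%/12 = 0.0079167; payment = 158,000 × 0.0079167 / (1 − (1+0.0079167)^−84) = €2,582.35.

€2,582.35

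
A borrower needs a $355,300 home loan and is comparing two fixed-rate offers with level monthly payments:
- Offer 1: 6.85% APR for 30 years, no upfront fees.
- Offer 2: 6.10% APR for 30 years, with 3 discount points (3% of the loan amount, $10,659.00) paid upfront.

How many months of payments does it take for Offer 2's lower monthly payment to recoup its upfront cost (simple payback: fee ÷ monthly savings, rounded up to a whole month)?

Offer 1: monthly rate = 6.85%/12 = 0.0057083; payment = 355,300 × 0.0057083 / (1 − (1+0.0057083)^−360) = $2,328.14.
Offer 2: monthly rate = 6.1%/12 = 0.0050833; payment = 355,300 × 0.0050833 / (1 − (1+0.0050833)^−360) = $2,153.10.
Monthly savings = $2,328.14 − $2,153.10 = $175.04.
Break-even = $10,659.00 / $175.04 = 60.89 → 61 months.

61 months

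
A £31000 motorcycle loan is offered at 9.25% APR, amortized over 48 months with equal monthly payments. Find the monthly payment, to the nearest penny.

At 9.25% the monthly rate is 0.0077083, so the payment is 31,000 × 0.0077083 / (1 − 1.0077083^−48) = £775.12.

£775.12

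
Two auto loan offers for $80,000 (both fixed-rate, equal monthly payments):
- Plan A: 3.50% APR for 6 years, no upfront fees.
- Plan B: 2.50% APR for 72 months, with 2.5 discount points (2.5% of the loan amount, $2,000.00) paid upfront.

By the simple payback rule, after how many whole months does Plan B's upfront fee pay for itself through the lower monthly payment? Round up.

56 months

Plan A: at 3.50% the monthly rate is 0.0029167, so the payment is 80,000 × 0.0029167 / (1 − 1.0029167^−72) = $1,233.47.
Plan B: monthly rate = 2.5%/12 = 0.0020833; payment = 80,000 × 0.0020833 / (1 − (1+0.0020833)^−72) = $1,197.68.
Monthly savings = $1,233.47 − $1,197.68 = $35.79.
Break-even = $2,000.00 / $35.79 = 55.88 → 56 months.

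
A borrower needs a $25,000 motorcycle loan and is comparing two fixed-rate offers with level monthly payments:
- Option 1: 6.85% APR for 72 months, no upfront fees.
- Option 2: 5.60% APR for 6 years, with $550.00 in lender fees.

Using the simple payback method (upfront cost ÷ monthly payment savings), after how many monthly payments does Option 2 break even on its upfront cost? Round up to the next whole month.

38 months

Option 1: monthly rate = 6.85%/12 = 0.0057083; payment = 25,000 × 0.0057083 / (1 − (1+0.0057083)^−72) = $424.43.
Option 2: at 5.60% the monthly rate is 0.0046667, so the payment is 25,000 × 0.0046667 / (1 − 1.0046667^−72) = $409.62.
Monthly savings = $424.43 − $409.62 = $14.81.
Break-even = $550.00 / $14.81 = 37.14 → 38 months.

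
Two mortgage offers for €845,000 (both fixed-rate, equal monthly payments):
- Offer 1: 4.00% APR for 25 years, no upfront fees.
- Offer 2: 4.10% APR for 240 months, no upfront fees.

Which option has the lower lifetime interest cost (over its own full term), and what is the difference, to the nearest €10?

Offer 1: at 4.00% the monthly rate is 0.0033333, so the payment is 845,000 × 0.0033333 / (1 − 1.0033333^−300) = €4,460.22.
Total interest on Offer 1 = 300 × €4,460.22 − €845,000 = €493,066.00.
Offer 2: at 4.10% the monthly rate is 0.0034167, so the payment is 845,000 × 0.0034167 / (1 − 1.0034167^−240) = €5,165.17.
Total interest on Offer 2 = 240 × €5,165.17 − €845,000 = €394,640.80.
Offer 2 is lower by €98,425.20.

Offer 2 by €98,430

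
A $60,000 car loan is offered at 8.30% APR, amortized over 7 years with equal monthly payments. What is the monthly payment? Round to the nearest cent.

Monthly rate = 8.3%/12 = 0.0069167; payment = 60,000 × 0.0069167 / (1 − (1+0.0069167)^−84) = $944.17.

$944.17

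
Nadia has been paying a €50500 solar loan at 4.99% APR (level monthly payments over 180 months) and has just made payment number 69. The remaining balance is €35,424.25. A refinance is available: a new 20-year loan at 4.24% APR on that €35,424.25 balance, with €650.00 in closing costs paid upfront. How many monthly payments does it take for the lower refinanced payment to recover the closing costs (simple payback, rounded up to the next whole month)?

Current payment = 50,500 × 4.99%/12 / (1 − (1+0.0041583)^−180) = €399.09.
Refinanced payment = 35,424.25 × 0.0035333 / (1 − (1+0.0035333)^−240) = €219.17.
Monthly savings = €399.09 − €219.17 = €179.92.
Break-even = €650.00 / €179.92 = 3.61 → 4 months.

4 months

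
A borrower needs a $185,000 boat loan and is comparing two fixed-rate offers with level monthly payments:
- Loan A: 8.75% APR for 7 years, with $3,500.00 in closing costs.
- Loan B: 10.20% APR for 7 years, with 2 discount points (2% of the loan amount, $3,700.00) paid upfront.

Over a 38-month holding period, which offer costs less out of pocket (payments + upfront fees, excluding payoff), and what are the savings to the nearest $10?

Loan A: at 8.75% the monthly rate is 0.0072917, so the payment is 185,000 × 0.0072917 / (1 − 1.0072917^−84) = $2,953.06.
Loan B: monthly rate = 10.2%/12 = 0.0085000; payment = 185,000 × 0.0085000 / (1 − (1+0.0085000)^−84) = $3,090.37.
Over 38 months: Loan A costs 38 × $2,953.06 + $3,500.00 = $115,716.28; Loan B costs 38 × $3,090.37 + $3,700.00 = $121,134.06.
Loan A is cheaper by $121,134.06 − $115,716.28 = $5,417.78.

Loan A by $5,420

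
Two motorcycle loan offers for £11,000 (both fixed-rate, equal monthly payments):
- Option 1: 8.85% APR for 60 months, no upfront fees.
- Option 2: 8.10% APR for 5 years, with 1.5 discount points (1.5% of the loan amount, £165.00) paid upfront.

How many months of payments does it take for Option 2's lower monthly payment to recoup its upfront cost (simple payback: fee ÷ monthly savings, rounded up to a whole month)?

Option 1: at 8.85% the monthly rate is 0.0073750, so the payment is 11,000 × 0.0073750 / (1 − 1.0073750^−60) = £227.54.
Option 2: at 8.10% the monthly rate is 0.0067500, so the payment is 11,000 × 0.0067500 / (1 − 1.0067500^−60) = £223.57.
Monthly savings = £227.54 − £223.57 = £3.97.
Break-even = £165.00 / £3.97 = 41.56 → 42 months.

42 months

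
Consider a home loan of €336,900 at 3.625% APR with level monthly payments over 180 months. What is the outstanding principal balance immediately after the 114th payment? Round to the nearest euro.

€145,156

With monthly rate i = 3.625%/12 = 0.0030208, the balance after k of n payments is P · [(1+i)^n − (1+i)^k] / [(1+i)^n − 1].
(1+0.0030208)^180 = 1.72104276 and (1+0.0030208)^114 = 1.41037538, so the balance is 336,900 × (1.72104276 − 1.41037538) / (1.72104276 − 1) = €145,156.22.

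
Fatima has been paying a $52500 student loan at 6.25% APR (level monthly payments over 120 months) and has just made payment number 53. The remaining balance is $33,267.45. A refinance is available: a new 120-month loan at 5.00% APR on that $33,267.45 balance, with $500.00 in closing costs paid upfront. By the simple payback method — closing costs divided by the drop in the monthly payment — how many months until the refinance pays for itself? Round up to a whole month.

Current payment = 52,500 × 6.25%/12 / (1 − (1+0.0052083)^−120) = $589.47.
Refinanced payment = 33,267.45 × 0.0041667 / (1 − (1+0.0041667)^−120) = $352.85.
Monthly savings = $589.47 − $352.85 = $236.62.
Break-even = $500.00 / $236.62 = 2.11 → 3 months.

3 months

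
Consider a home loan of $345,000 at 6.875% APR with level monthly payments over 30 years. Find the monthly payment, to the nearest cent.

$2,266.40

At 6.875% the monthly rate is 0.0057292, so the payment is 345,000 × 0.0057292 / (1 − 1.0057292^−360) = $2,266.40.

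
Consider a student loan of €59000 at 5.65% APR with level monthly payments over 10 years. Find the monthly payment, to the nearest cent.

€644.70

At 5.65% the monthly rate is 0.0047083, so the payment is 59,000 × 0.0047083 / (1 − 1.0047083^−120) = €644.70.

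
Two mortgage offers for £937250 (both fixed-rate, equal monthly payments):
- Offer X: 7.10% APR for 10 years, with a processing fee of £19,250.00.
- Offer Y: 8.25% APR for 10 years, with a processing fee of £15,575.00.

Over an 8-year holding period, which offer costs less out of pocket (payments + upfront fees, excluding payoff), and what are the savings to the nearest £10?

Offer X: monthly rate = 7.1%/12 = 0.0059167; payment = 937,250 × 0.0059167 / (1 − (1+0.0059167)^−120) = £10,930.63.
Offer Y: at 8.25% the monthly rate is 0.0068750, so the payment is 937,250 × 0.0068750 / (1 − 1.0068750^−120) = £11,495.62.
Over 96 months: Offer X costs 96 × £10,930.63 + £19,250.00 = £1,068,590.48; Offer Y costs 96 × £11,495.62 + £15,575.00 = £1,119,154.52.
Offer X is cheaper by £1,119,154.52 − £1,068,590.48 = £50,564.04.

Offer X by £50,560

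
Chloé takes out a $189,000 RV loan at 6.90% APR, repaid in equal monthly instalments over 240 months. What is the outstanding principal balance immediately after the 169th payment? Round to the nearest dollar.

With monthly rate i = 6.9%/12 = 0.0057500, the balance after k of n payments is P · [(1+i)^n − (1+i)^k] / [(1+i)^n − 1].
(1+0.0057500)^240 = 3.95922240 and (1+0.0057500)^169 = 2.63522056, so the balance is 189,000 × (3.95922240 − 2.63522056) / (3.95922240 − 1) = $84,561.52.

$84,562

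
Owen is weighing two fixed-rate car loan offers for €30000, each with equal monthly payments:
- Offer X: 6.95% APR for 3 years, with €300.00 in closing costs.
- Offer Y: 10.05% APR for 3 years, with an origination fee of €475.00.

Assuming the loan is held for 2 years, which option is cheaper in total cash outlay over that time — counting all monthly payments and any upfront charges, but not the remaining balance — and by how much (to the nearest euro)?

Offer X: at 6.95% the monthly rate is 0.0057917, so the payment is 30,000 × 0.0057917 / (1 − 1.0057917^−36) = €925.63.
Offer Y: monthly rate = 10.05%/12 = 0.0083750; payment = 30,000 × 0.0083750 / (1 − (1+0.0083750)^−36) = €968.72.
Over 24 months: Offer X costs 24 × €925.63 + €300.00 = €22,515.12; Offer Y costs 24 × €968.72 + €475.00 = €23,724.28.
Offer X is cheaper by €23,724.28 − €22,515.12 = €1,209.16.

Offer X by €1,209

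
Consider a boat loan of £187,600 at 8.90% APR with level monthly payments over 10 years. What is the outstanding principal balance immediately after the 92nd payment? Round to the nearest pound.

With monthly rate i = 8.9%/12 = 0.0074167, the balance after k of n payments is P · [(1+i)^n − (1+i)^k] / [(1+i)^n − 1].
(1+0.0074167)^120 = 2.42714535 and (1+0.0074167)^92 = 1.97351350, so the balance is 187,600 × (2.42714535 − 1.97351350) / (2.42714535 − 1) = £59,630.46.

£59,630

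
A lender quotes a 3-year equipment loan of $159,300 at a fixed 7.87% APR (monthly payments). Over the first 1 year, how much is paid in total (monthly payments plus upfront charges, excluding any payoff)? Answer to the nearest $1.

$59,788

At 7.87% the monthly rate is 0.0065583, so the payment is 159,300 × 0.0065583 / (1 − 1.0065583^−36) = $4,982.34.
Total outlay = 12 × $4,982.34 = $59,788.08.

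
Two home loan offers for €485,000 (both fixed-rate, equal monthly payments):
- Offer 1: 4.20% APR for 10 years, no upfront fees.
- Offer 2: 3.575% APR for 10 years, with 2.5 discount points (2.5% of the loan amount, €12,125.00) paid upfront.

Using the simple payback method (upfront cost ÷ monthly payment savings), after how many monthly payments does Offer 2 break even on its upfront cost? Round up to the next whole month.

Offer 1: at 4.20% the monthly rate is 0.0035000, so the payment is 485,000 × 0.0035000 / (1 − 1.0035000^−120) = €4,956.62.
Offer 2: at 3.575% the monthly rate is 0.0029792, so the payment is 485,000 × 0.0029792 / (1 − 1.0029792^−120) = €4,813.02.
Monthly savings = €4,956.62 − €4,813.02 = €143.60.
Break-even = €12,125.00 / €143.60 = 84.44 → 85 months.

85 months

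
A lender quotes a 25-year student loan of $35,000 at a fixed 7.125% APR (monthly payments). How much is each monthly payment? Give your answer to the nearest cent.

Monthly rate = 7.125%/12 = 0.0059375; payment = 35,000 × 0.0059375 / (1 − (1+0.0059375)^−300) = $250.17.

$250.17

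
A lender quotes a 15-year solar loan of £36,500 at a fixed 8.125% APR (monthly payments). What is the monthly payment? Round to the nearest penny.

At 8.125% the monthly rate is 0.0067708, so the payment is 36,500 × 0.0067708 / (1 − 1.0067708^−180) = £351.45.

£351.45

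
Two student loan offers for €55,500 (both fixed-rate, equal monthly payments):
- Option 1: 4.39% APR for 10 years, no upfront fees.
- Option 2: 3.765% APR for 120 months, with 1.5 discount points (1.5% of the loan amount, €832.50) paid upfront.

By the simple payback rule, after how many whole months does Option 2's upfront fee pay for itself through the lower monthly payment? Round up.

Option 1: at 4.39% the monthly rate is 0.0036583, so the payment is 55,500 × 0.0036583 / (1 − 1.0036583^−120) = €572.25.
Option 2: monthly rate = 3.765%/12 = 0.0031375; payment = 55,500 × 0.0031375 / (1 − (1+0.0031375)^−120) = €555.73.
Monthly savings = €572.25 − €555.73 = €16.52.
Break-even = €832.50 / €16.52 = 50.39 → 51 months.

51 months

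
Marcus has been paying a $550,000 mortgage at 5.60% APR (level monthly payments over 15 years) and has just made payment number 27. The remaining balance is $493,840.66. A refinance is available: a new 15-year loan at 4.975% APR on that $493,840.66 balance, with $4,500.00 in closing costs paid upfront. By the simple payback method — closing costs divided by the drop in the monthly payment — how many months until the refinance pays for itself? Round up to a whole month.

8 months

Current payment = 550,000 × 5.6%/12 / (1 − (1+0.0046667)^−180) = $4,523.20.
Refinanced payment = 493,840.66 × 0.0041458 / (1 − (1+0.0041458)^−180) = $3,898.83.
Monthly savings = $4,523.20 − $3,898.83 = $624.37.
Break-even = $4,500.00 / $624.37 = 7.21 → 8 months.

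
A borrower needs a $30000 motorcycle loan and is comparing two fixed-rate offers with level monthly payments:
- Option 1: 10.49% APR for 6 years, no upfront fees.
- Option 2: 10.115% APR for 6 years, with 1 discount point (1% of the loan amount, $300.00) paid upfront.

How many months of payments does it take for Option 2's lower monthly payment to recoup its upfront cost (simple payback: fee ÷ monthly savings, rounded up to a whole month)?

Option 1: at 10.49% the monthly rate is 0.0087417, so the payment is 30,000 × 0.0087417 / (1 − 1.0087417^−72) = $563.22.
Option 2: at 10.115% the monthly rate is 0.0084292, so the payment is 30,000 × 0.0084292 / (1 − 1.0084292^−72) = $557.52.
Monthly savings = $563.22 − $557.52 = $5.70.
Break-even = $300.00 / $5.70 = 52.63 → 53 months.

53 months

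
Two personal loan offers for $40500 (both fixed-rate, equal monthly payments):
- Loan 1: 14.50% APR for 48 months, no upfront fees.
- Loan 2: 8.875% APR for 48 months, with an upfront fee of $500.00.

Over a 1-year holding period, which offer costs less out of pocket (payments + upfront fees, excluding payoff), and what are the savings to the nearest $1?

Loan 2 by $838

Loan 1: at 14.50% the monthly rate is 0.0120833, so the payment is 40,500 × 0.0120833 / (1 − 1.0120833^−48) = $1,116.91.
Loan 2: at 8.875% the monthly rate is 0.0073958, so the payment is 40,500 × 0.0073958 / (1 − 1.0073958^−48) = $1,005.44.
Over 12 months: Loan 1 costs 12 × $1,116.91 = $13,402.92; Loan 2 costs 12 × $1,005.44 + $500.00 = $12,565.28.
Loan 2 is cheaper by $13,402.92 − $12,565.28 = $837.64.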